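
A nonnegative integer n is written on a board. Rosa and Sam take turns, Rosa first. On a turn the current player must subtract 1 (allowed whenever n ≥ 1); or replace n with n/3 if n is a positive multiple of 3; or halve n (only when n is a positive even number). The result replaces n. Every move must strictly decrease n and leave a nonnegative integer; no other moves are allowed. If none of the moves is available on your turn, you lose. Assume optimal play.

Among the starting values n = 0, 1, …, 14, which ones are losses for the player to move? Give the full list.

Classify positions by backward induction: terminal positions (no move available) are L. From any other position, the mover wins iff some move reaches an L.
n=0: no move → L
n=1: W (go to 0, an L position)
n=2: L (sole option 1(W) is W)
n=3: W (go to 2, an L position)
n=4: W (go to 2, an L position)
n=5: L (sole option 4(W) is W)
n=6: W (go to 2, an L position)
n=7: L (sole option 6(W) is W)
n=8: W (go to 7, an L position)
n=9: L (options 3(W), 8(W) are all W)
n=10: W (go to 5, an L position)
n=11: L (sole option 10(W) is W)
n=12: W (go to 11, an L position)
n=13: L (sole option 12(W) is W)
n=14: W (go to 7, an L position)
Reading off the rows marked L gives the requested list; there are 7 such values of n.

0, 2, 5, 7, 9, 11, 13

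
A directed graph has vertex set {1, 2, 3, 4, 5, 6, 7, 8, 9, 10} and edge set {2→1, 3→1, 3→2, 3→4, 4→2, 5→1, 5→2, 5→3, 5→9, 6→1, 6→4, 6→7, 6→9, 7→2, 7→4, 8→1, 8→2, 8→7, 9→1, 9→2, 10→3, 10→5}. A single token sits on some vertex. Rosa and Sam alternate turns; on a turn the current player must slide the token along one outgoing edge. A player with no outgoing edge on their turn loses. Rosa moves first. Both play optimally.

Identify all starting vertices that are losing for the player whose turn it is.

1, 4, 10

Compute win/loss labels from the base case upward. A position with no move is L. Any other position is W if it can reach an L in one move, else L.
Every edge goes from a vertex to one that appears earlier in the order 1, 2, 4, 3, 9, 7, 5, 6, 8, 10, so processing vertices in that order labels each vertex after all of its successors.
1: no outgoing edge → L
2: reaches L-position 1 → W
4: only reaches 2(W), which is W → L
3: reaches L-position 4 → W
9: reaches L-position 1 → W
7: reaches L-position 4 → W
5: reaches L-position 1 → W
6: reaches L-position 4 → W
8: reaches L-position 1 → W
10: only reaches 5(W), 3(W), all W → L
The losing starting vertices are exactly the entries labelled L in this table (3 of them).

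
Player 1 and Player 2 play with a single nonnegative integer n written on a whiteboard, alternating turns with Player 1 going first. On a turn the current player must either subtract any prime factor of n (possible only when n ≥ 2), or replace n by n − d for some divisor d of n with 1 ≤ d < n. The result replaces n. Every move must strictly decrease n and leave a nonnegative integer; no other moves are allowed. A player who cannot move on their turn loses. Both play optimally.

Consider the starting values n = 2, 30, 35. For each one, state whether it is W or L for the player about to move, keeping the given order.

Label each position W (a win for the player to move) or L (a loss). A position with no legal move is L; any other position is W exactly when some move reaches an L, and L when every move reaches a W.
n=0: no move → L
n=1: no move → L
n=2: can move to 0, which is L ⇒ W
n=3: can move to 0, which is L ⇒ W
n=4: moves to 2(W), 3(W); every one is W ⇒ L
n=5: can move to 0, which is L ⇒ W
n=6: can move to 4, which is L ⇒ W
n=7: can move to 0, which is L ⇒ W
n=8: can move to 4, which is L ⇒ W
n=9: moves to 6(W), 8(W); every one is W ⇒ L
n=10: can move to 9, which is L ⇒ W
n=11: can move to 0, which is L ⇒ W
n=12: can move to 9, which is L ⇒ W
n=13: can move to 0, which is L ⇒ W
n=14: moves to 7(W), 12(W), 13(W); every one is W ⇒ L
n=15: can move to 14, which is L ⇒ W
n=16: can move to 14, which is L ⇒ W
n=17: can move to 0, which is L ⇒ W
n=18: can move to 9, which is L ⇒ W
n=19: can move to 0, which is L ⇒ W
n=20: moves to 10(W), 15(W), 16(W), 18(W), 19(W); every one is W ⇒ L
n=21: can move to 14, which is L ⇒ W
n=22: can move to 20, which is L ⇒ W
n=23: can move to 0, which is L ⇒ W
n=24: can move to 20, which is L ⇒ W
n=25: can move to 20, which is L ⇒ W
n=26: moves to 13(W), 24(W), 25(W); every one is W ⇒ L
n=27: can move to 26, which is L ⇒ W
n=28: can move to 14, which is L ⇒ W
n=29: can move to 0, which is L ⇒ W
n=30: can move to 20, which is L ⇒ W
n=31: can move to 0, which is L ⇒ W
n=32: moves to 16(W), 24(W), 28(W), 30(W), 31(W); every one is W ⇒ L
n=33: can move to 32, which is L ⇒ W
n=34: can move to 32, which is L ⇒ W
n=35: moves to 28(W), 30(W), 34(W); every one is W ⇒ L

2: W, 30: W, 35: L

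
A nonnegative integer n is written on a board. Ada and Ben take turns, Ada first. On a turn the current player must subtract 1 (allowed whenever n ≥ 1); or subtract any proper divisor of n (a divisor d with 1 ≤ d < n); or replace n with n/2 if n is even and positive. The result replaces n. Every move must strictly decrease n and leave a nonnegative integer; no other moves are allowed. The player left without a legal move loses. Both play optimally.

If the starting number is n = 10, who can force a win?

Classify positions by backward induction: terminal positions (no move available) are L. From any other position, the mover wins iff some move reaches an L.
n=0: no move → L
n=1: →0(L), so W
n=2: →1(W) only, which is W, so L
n=3: →2(L), so W
n=4: →2(L), so W
n=5: →4(W) only, which is W, so L
n=6: →5(L), so W
n=7: →6(W) only, which is W, so L
n=8: →7(L), so W
n=9: →6(W), 8(W) — all W, so L
n=10: →5(L), so W
The starting position 10 is W: Ada should move to 5, handing over an L position.

Ada wins.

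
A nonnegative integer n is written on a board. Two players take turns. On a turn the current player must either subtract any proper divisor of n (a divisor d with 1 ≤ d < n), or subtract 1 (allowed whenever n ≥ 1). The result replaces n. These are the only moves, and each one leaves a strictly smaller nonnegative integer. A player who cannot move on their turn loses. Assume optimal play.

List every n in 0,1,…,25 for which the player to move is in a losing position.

0, 2, 5, 7, 9, 11, 13, 15, 17, 19, 21, 23, 25

Use the standard recursion: the mover loses at a terminal position; elsewhere, the mover wins exactly when some move hands the opponent an L position.
n=0: no move → L
n=1: reaches L-position 0 → W
n=2: only reaches 1(W), which is W → L
n=3: reaches L-position 2 → W
n=4: reaches L-position 2 → W
n=5: only reaches 4(W), which is W → L
n=6: reaches L-position 5 → W
n=7: only reaches 6(W), which is W → L
n=8: reaches L-position 7 → W
n=9: only reaches 6(W), 8(W), all W → L
n=10: reaches L-position 5 → W
n=11: only reaches 10(W), which is W → L
n=12: reaches L-position 9 → W
n=13: only reaches 12(W), which is W → L
n=14: reaches L-position 7 → W
n=15: only reaches 10(W), 12(W), 14(W), all W → L
n=16: reaches L-position 15 → W
n=17: only reaches 16(W), which is W → L
n=18: reaches L-position 9 → W
n=19: only reaches 18(W), which is W → L
n=20: reaches L-position 15 → W
n=21: only reaches 14(W), 18(W), 20(W), all W → L
n=22: reaches L-position 11 → W
n=23: only reaches 22(W), which is W → L
n=24: reaches L-position 21 → W
n=25: only reaches 20(W), 24(W), all W → L
The losing starting values of n are exactly the entries labelled L in this table (13 of them).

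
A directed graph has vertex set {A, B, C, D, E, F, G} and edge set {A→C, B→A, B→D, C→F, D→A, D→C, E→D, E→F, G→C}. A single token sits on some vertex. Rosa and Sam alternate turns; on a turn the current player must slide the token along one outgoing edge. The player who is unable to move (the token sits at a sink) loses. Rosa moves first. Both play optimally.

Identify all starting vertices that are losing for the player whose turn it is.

Use the standard recursion: the mover loses at a terminal position; elsewhere, the mover wins exactly when some move hands the opponent an L position.
Every edge goes from a vertex to one that appears earlier in the order F, C, A, D, E, G, B, so processing vertices in that order labels each vertex after all of its successors.
F: no outgoing edge → L
C: →F(L), so W
A: →C(W) only, which is W, so L
D: →A(L), so W
E: →F(L), so W
G: →C(W) only, which is W, so L
B: →A(L), so W
The losing starting vertices are exactly the entries labelled L in this table (3 of them).

A, F, G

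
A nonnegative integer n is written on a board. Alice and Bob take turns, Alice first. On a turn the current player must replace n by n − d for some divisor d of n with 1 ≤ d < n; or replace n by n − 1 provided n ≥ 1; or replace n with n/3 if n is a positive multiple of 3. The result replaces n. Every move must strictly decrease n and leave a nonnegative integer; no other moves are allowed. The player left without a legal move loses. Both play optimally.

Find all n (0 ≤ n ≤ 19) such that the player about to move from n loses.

Positions with no move are L. A position that does have a move is losing for the player to move precisely when every available move leads to a winning position for the opponent. Fill in the labels:
n=0: no move → L
n=1: can move to 0, which is L ⇒ W
n=2: the only move is to 1(W), a W ⇒ L
n=3: can move to 2, which is L ⇒ W
n=4: can move to 2, which is L ⇒ W
n=5: the only move is to 4(W), a W ⇒ L
n=6: can move to 2, which is L ⇒ W
n=7: the only move is to 6(W), a W ⇒ L
n=8: can move to 7, which is L ⇒ W
n=9: moves to 3(W), 6(W), 8(W); every one is W ⇒ L
n=10: can move to 5, which is L ⇒ W
n=11: the only move is to 10(W), a W ⇒ L
n=12: can move to 9, which is L ⇒ W
n=13: the only move is to 12(W), a W ⇒ L
n=14: can move to 7, which is L ⇒ W
n=15: can move to 5, which is L ⇒ W
n=16: moves to 8(W), 12(W), 14(W), 15(W); every one is W ⇒ L
n=17: can move to 16, which is L ⇒ W
n=18: can move to 9, which is L ⇒ W
n=19: the only move is to 18(W), a W ⇒ L
Reading off the rows marked L gives the requested list; there are 9 such values of n.

0, 2, 5, 7, 9, 11, 13, 16, 19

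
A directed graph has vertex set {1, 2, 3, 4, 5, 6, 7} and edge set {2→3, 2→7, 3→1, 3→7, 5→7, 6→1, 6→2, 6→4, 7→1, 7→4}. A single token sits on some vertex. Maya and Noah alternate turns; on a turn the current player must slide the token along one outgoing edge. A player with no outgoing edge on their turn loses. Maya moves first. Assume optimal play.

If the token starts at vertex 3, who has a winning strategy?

Maya wins.

Positions with no move are L. A position that does have a move is losing for the player to move precisely when every available move leads to a winning position for the opponent. Fill in the labels:
Every edge goes from a vertex to one that appears earlier in the order 1, 4, 7, 3, 5, 2, 6, so processing vertices in that order labels each vertex after all of its successors.
1: no outgoing edge → L
4: no outgoing edge → L
7: W (go to 4, an L position)
3: W (go to 1, an L position)
5: L (sole option 7(W) is W)
2: L (options 3(W), 7(W) are all W)
6: W (go to 2, an L position)
The starting position 3 is W: Maya should move to 1, handing over an L position.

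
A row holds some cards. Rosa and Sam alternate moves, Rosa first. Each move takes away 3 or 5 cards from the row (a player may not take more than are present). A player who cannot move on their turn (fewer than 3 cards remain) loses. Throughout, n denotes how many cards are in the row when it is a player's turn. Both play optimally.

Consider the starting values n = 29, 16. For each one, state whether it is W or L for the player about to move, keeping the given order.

Label each position W (a win for the player to move) or L (a loss). A position with no legal move is L; any other position is W exactly when some move reaches an L, and L when every move reaches a W.
n=0: no move → L
n=1: no move → L
n=2: no move → L
n=3: reaches L-position 0 → W
n=4: reaches L-position 1 → W
n=5: reaches L-position 2 → W
n=6: reaches L-position 1 → W
n=7: reaches L-position 2 → W
n=8: only reaches 5(W), 3(W), all W → L
n=9: only reaches 6(W), 4(W), all W → L
n=10: only reaches 7(W), 5(W), all W → L
n=11: reaches L-position 8 → W
n=12: reaches L-position 9 → W
n=13: reaches L-position 10 → W
n=14: reaches L-position 9 → W
n=15: reaches L-position 10 → W
n=16: only reaches 13(W), 11(W), all W → L
n=17: only reaches 14(W), 12(W), all W → L
n=18: only reaches 15(W), 13(W), all W → L
n=19: reaches L-position 16 → W
n=20: reaches L-position 17 → W
n=21: reaches L-position 18 → W
n=22: reaches L-position 17 → W
n=23: reaches L-position 18 → W
n=24: only reaches 21(W), 19(W), all W → L
n=25: only reaches 22(W), 20(W), all W → L
n=26: only reaches 23(W), 21(W), all W → L
n=27: reaches L-position 24 → W
n=28: reaches L-position 25 → W
n=29: reaches L-position 26 → W

29: W, 16: L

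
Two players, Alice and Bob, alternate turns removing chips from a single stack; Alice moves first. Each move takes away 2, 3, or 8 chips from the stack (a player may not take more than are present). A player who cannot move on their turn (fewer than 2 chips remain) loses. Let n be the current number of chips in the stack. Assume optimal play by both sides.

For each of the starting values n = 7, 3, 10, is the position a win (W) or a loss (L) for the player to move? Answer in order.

7: W, 3: W, 10: L

Classify positions by backward induction: terminal positions (no move available) are L. From any other position, the mover wins iff some move reaches an L.
n=0: no move → L
n=1: no move → L
n=2: can move to 0, which is L ⇒ W
n=3: can move to 1, which is L ⇒ W
n=4: can move to 1, which is L ⇒ W
n=5: moves to 3(W), 2(W); every one is W ⇒ L
n=6: moves to 4(W), 3(W); every one is W ⇒ L
n=7: can move to 5, which is L ⇒ W
n=8: can move to 6, which is L ⇒ W
n=9: can move to 6, which is L ⇒ W
n=10: moves to 8(W), 7(W), 2(W); every one is W ⇒ L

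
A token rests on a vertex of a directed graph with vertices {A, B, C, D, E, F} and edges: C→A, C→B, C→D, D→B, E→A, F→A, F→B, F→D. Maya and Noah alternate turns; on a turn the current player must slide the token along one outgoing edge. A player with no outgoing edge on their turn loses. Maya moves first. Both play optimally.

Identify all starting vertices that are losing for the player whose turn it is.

Build the W/L table. Terminal = L. A non-terminal position is W if it has a move to some L; otherwise it is L.
Every edge goes from a vertex to one that appears earlier in the order A, B, E, D, F, C, so processing vertices in that order labels each vertex after all of its successors.
A: no outgoing edge → L
B: no outgoing edge → L
E: →A(L), so W
D: →B(L), so W
F: →B(L), so W
C: →B(L), so W
Reading off the rows marked L gives the requested list; there are 2 such vertices.

A, B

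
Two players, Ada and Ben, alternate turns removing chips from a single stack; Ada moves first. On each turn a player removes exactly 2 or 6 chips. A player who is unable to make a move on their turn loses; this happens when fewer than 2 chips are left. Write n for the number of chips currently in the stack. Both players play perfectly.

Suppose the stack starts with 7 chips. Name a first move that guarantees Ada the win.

Label each position W (a win for the player to move) or L (a loss). A position with no legal move is L; any other position is W exactly when some move reaches an L, and L when every move reaches a W.
n=0: no move → L
n=1: no move → L
n=2: can move to 0, which is L ⇒ W
n=3: can move to 1, which is L ⇒ W
n=4: the only move is to 2(W), a W ⇒ L
n=5: the only move is to 3(W), a W ⇒ L
n=6: can move to 4, which is L ⇒ W
n=7: can move to 5, which is L ⇒ W
From 7, the L positions reachable in one move are: 5, 1. Any move reaching one of these is winning.

Remove 2, leaving 5.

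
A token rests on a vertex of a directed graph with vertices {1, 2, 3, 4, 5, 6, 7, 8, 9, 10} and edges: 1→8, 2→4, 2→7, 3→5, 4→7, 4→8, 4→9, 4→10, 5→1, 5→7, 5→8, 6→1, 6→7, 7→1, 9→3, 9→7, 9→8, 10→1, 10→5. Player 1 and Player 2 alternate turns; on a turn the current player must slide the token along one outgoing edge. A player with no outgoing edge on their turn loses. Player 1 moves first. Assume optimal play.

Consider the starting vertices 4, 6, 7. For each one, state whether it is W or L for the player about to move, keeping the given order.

Positions with no move are L. A position that does have a move is losing for the player to move precisely when every available move leads to a winning position for the opponent. Fill in the labels:
Every edge goes from a vertex to one that appears earlier in the order 8, 1, 7, 5, 10, 6, 3, 9, 4, 2, so processing vertices in that order labels each vertex after all of its successors.
8: no outgoing edge → L
1: reaches L-position 8 → W
7: only reaches 1(W), which is W → L
5: reaches L-position 7 → W
10: only reaches 5(W), 1(W), all W → L
6: reaches L-position 7 → W
3: only reaches 5(W), which is W → L
9: reaches L-position 3 → W
4: reaches L-position 10 → W
2: reaches L-position 7 → W

4: W, 6: W, 7: L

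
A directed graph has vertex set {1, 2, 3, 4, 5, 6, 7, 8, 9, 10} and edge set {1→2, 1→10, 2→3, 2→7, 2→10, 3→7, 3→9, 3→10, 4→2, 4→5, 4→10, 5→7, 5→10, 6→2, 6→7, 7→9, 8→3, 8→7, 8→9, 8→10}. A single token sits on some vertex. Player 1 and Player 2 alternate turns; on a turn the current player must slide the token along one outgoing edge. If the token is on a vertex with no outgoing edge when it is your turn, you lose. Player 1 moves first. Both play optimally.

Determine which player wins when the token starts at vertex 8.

Label each position W (a win for the player to move) or L (a loss). A position with no legal move is L; any other position is W exactly when some move reaches an L, and L when every move reaches a W.
Every edge goes from a vertex to one that appears earlier in the order 10, 9, 7, 3, 2, 8, 6, 5, 4, 1, so processing vertices in that order labels each vertex after all of its successors.
10: no outgoing edge → L
9: no outgoing edge → L
7: can move to 9, which is L ⇒ W
3: can move to 9, which is L ⇒ W
2: can move to 10, which is L ⇒ W
8: can move to 9, which is L ⇒ W
6: moves to 2(W), 7(W); every one is W ⇒ L
5: can move to 10, which is L ⇒ W
4: can move to 10, which is L ⇒ W
1: can move to 10, which is L ⇒ W
The starting position 8 is W: Player 1 should move to 9, handing over an L position.

Player 1 wins.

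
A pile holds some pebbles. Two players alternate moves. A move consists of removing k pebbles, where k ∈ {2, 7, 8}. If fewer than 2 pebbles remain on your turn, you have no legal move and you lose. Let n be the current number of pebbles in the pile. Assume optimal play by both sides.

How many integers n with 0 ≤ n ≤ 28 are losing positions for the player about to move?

11

Label each position W (a win for the player to move) or L (a loss). A position with no legal move is L; any other position is W exactly when some move reaches an L, and L when every move reaches a W.
n=0: no move → L
n=1: no move → L
n=2: reaches L-position 0 → W
n=3: reaches L-position 1 → W
n=4: only reaches 2(W), which is W → L
n=5: only reaches 3(W), which is W → L
n=6: reaches L-position 4 → W
n=7: reaches L-position 5 → W
n=8: reaches L-position 1 → W
n=9: reaches L-position 1 → W
n=10: only reaches 8(W), 3(W), 2(W), all W → L
n=11: reaches L-position 4 → W
n=12: reaches L-position 10 → W
n=13: reaches L-position 5 → W
n=14: only reaches 12(W), 7(W), 6(W), all W → L
n=15: only reaches 13(W), 8(W), 7(W), all W → L
n=16: reaches L-position 14 → W
n=17: reaches L-position 15 → W
n=18: reaches L-position 10 → W
n=19: only reaches 17(W), 12(W), 11(W), all W → L
n=20: only reaches 18(W), 13(W), 12(W), all W → L
n=21: reaches L-position 19 → W
n=22: reaches L-position 20 → W
n=23: reaches L-position 15 → W
n=24: only reaches 22(W), 17(W), 16(W), all W → L
n=25: only reaches 23(W), 18(W), 17(W), all W → L
n=26: reaches L-position 24 → W
n=27: reaches L-position 25 → W
n=28: reaches L-position 20 → W
L entries with 0 ≤ n ≤ 28: n = 0, 1, 4, 5, 10, 14, 15, 19, 20, 24, 25; that makes 11.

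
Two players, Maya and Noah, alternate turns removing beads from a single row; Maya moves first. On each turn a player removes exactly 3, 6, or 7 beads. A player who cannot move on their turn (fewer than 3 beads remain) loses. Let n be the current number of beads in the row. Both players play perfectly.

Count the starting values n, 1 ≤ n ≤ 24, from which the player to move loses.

8

Build the W/L table. Terminal = L. A non-terminal position is W if it has a move to some L; otherwise it is L.
n=0: no move → L
n=1: no move → L
n=2: no move → L
n=3: can move to 0, which is L ⇒ W
n=4: can move to 1, which is L ⇒ W
n=5: can move to 2, which is L ⇒ W
n=6: can move to 0, which is L ⇒ W
n=7: can move to 1, which is L ⇒ W
n=8: can move to 2, which is L ⇒ W
n=9: can move to 2, which is L ⇒ W
n=10: moves to 7(W), 4(W), 3(W); every one is W ⇒ L
n=11: moves to 8(W), 5(W), 4(W); every one is W ⇒ L
n=12: moves to 9(W), 6(W), 5(W); every one is W ⇒ L
n=13: can move to 10, which is L ⇒ W
n=14: can move to 11, which is L ⇒ W
n=15: can move to 12, which is L ⇒ W
n=16: can move to 10, which is L ⇒ W
n=17: can move to 11, which is L ⇒ W
n=18: can move to 12, which is L ⇒ W
n=19: can move to 12, which is L ⇒ W
n=20: moves to 17(W), 14(W), 13(W); every one is W ⇒ L
n=21: moves to 18(W), 15(W), 14(W); every one is W ⇒ L
n=22: moves to 19(W), 16(W), 15(W); every one is W ⇒ L
n=23: can move to 20, which is L ⇒ W
n=24: can move to 21, which is L ⇒ W
L entries with 1 ≤ n ≤ 24 (n=0 is outside the asked range and is not counted): n = 1, 2, 10, 11, 12, 20, 21, 22; that makes 8.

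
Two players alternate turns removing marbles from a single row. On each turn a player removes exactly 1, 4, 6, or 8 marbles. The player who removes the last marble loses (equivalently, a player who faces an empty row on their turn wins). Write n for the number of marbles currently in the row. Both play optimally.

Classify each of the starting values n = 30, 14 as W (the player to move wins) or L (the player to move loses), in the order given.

Positions with no move are W. A position that does have a move is losing for the player to move precisely when every available move leads to a winning position for the opponent. Fill in the labels:
n=0: no move; the opponent has just taken the last marble and therefore loses → W
n=1: →0(W) only, which is W, so L
n=2: →1(L), so W
n=3: →2(W) only, which is W, so L
n=4: →3(L), so W
n=5: →1(L), so W
n=6: →5(W), 2(W), 0(W) — all W, so L
n=7: →6(L), so W
n=8: →7(W), 4(W), 2(W), 0(W) — all W, so L
n=9: →8(L), so W
n=10: →6(L), so W
n=11: →3(L), so W
n=12: →8(L), so W
n=13: →12(W), 9(W), 7(W), 5(W) — all W, so L
n=14: →13(L), so W
n=15: →14(W), 11(W), 9(W), 7(W) — all W, so L
n=16: →15(L), so W
n=17: →13(L), so W
n=18: →17(W), 14(W), 12(W), 10(W) — all W, so L
n=19: →18(L), so W
n=20: →19(W), 16(W), 14(W), 12(W) — all W, so L
n=21: →20(L), so W
n=22: →18(L), so W
n=23: →15(L), so W
n=24: →20(L), so W
n=25: →24(W), 21(W), 19(W), 17(W) — all W, so L
n=26: →25(L), so W
n=27: →26(W), 23(W), 21(W), 19(W) — all W, so L
n=28: →27(L), so W
n=29: →25(L), so W
n=30: →29(W), 26(W), 24(W), 22(W) — all W, so L

30: L, 14: W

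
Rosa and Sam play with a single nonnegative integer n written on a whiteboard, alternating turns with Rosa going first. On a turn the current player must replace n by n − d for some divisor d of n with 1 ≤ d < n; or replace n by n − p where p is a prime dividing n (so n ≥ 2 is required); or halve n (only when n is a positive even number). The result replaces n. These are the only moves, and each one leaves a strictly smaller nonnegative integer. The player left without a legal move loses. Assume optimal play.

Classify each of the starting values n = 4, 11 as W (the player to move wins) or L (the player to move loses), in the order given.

Work bottom-up. With no move the player to move loses. Otherwise the position is W if at least one move leads to an L position for the opponent, and L if every move leads to a W.
n=0: no move → L
n=1: no move → L
n=2: W (go to 0, an L position)
n=3: W (go to 0, an L position)
n=4: L (options 2(W), 3(W) are all W)
n=5: W (go to 0, an L position)
n=6: W (go to 4, an L position)
n=7: W (go to 0, an L position)
n=8: W (go to 4, an L position)
n=9: L (options 6(W), 8(W) are all W)
n=10: W (go to 9, an L position)
n=11: W (go to 0, an L position)

4: L, 11: W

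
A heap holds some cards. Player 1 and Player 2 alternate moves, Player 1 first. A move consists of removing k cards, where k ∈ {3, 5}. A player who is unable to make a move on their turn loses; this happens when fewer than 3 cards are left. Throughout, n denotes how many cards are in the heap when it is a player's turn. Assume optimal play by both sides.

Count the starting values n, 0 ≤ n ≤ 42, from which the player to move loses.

Classify positions by backward induction: terminal positions (no move available) are L. From any other position, the mover wins iff some move reaches an L.
n=0: no move → L
n=1: no move → L
n=2: no move → L
n=3: can move to 0, which is L ⇒ W
n=4: can move to 1, which is L ⇒ W
n=5: can move to 2, which is L ⇒ W
n=6: can move to 1, which is L ⇒ W
n=7: can move to 2, which is L ⇒ W
n=8: moves to 5(W), 3(W); every one is W ⇒ L
n=9: moves to 6(W), 4(W); every one is W ⇒ L
n=10: moves to 7(W), 5(W); every one is W ⇒ L
n=11: can move to 8, which is L ⇒ W
n=12: can move to 9, which is L ⇒ W
n=13: can move to 10, which is L ⇒ W
n=14: can move to 9, which is L ⇒ W
n=15: can move to 10, which is L ⇒ W
n=16: moves to 13(W), 11(W); every one is W ⇒ L
n=17: moves to 14(W), 12(W); every one is W ⇒ L
n=18: moves to 15(W), 13(W); every one is W ⇒ L
n=19: can move to 16, which is L ⇒ W
n=20: can move to 17, which is L ⇒ W
n=21: can move to 18, which is L ⇒ W
n=22: can move to 17, which is L ⇒ W
n=23: can move to 18, which is L ⇒ W
n=24: moves to 21(W), 19(W); every one is W ⇒ L
n=25: moves to 22(W), 20(W); every one is W ⇒ L
n=26: moves to 23(W), 21(W); every one is W ⇒ L
n=27: can move to 24, which is L ⇒ W
n=28: can move to 25, which is L ⇒ W
n=29: can move to 26, which is L ⇒ W
n=30: can move to 25, which is L ⇒ W
n=31: can move to 26, which is L ⇒ W
n=32: moves to 29(W), 27(W); every one is W ⇒ L
n=33: moves to 30(W), 28(W); every one is W ⇒ L
n=34: moves to 31(W), 29(W); every one is W ⇒ L
n=35: can move to 32, which is L ⇒ W
n=36: can move to 33, which is L ⇒ W
n=37: can move to 34, which is L ⇒ W
n=38: can move to 33, which is L ⇒ W
n=39: can move to 34, which is L ⇒ W
n=40: moves to 37(W), 35(W); every one is W ⇒ L
n=41: moves to 38(W), 36(W); every one is W ⇒ L
n=42: moves to 39(W), 37(W); every one is W ⇒ L
L entries with 0 ≤ n ≤ 42: n = 0, 1, 2, 8, 9, 10, 16, 17, 18, 24, 25, 26, 32, 33, 34, 40, 41, 42; that makes 18.

18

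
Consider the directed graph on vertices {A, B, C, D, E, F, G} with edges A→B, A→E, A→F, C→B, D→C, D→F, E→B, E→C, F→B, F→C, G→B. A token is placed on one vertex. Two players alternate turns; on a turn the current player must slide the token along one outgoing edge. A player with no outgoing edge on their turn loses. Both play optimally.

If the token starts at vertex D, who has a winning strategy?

Positions with no move are L. A position that does have a move is losing for the player to move precisely when every available move leads to a winning position for the opponent. Fill in the labels:
Every edge goes from a vertex to one that appears earlier in the order B, C, F, E, A, D, G, so processing vertices in that order labels each vertex after all of its successors.
B: no outgoing edge → L
C: W (go to B, an L position)
F: W (go to B, an L position)
E: W (go to B, an L position)
A: W (go to B, an L position)
D: L (options F(W), C(W) are all W)
G: W (go to B, an L position)
The starting position D is L: whatever the player to move does, the opponent receives a W position.

The second player wins.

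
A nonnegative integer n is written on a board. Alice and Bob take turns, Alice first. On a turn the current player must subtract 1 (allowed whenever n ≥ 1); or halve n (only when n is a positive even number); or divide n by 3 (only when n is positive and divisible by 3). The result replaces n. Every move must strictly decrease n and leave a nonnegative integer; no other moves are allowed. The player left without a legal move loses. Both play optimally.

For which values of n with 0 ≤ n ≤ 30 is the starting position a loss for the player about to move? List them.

0, 2, 5, 7, 9, 11, 13, 16, 19, 23, 25, 28, 30

Compute win/loss labels from the base case upward. A position with no move is L. Any other position is W if it can reach an L in one move, else L.
n=0: no move → L
n=1: →0(L), so W
n=2: →1(W) only, which is W, so L
n=3: →2(L), so W
n=4: →2(L), so W
n=5: →4(W) only, which is W, so L
n=6: →2(L), so W
n=7: →6(W) only, which is W, so L
n=8: →7(L), so W
n=9: →3(W), 8(W) — all W, so L
n=10: →5(L), so W
n=11: →10(W) only, which is W, so L
n=12: →11(L), so W
n=13: →12(W) only, which is W, so L
n=14: →7(L), so W
n=15: →5(L), so W
n=16: →8(W), 15(W) — all W, so L
n=17: →16(L), so W
n=18: →9(L), so W
n=19: →18(W) only, which is W, so L
n=20: →19(L), so W
n=21: →7(L), so W
n=22: →11(L), so W
n=23: →22(W) only, which is W, so L
n=24: →23(L), so W
n=25: →24(W) only, which is W, so L
n=26: →13(L), so W
n=27: →9(L), so W
n=28: →14(W), 27(W) — all W, so L
n=29: →28(L), so W
n=30: →10(W), 15(W), 29(W) — all W, so L
The losing starting values of n are exactly the entries labelled L in this table (13 of them).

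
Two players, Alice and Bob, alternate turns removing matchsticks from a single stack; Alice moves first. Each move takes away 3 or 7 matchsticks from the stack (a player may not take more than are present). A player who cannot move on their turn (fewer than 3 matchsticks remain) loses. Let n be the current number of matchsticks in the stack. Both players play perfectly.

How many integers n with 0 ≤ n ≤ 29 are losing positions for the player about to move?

12

Compute win/loss labels from the base case upward. A position with no move is L. Any other position is W if it can reach an L in one move, else L.
n=0: no move → L
n=1: no move → L
n=2: no move → L
n=3: W (go to 0, an L position)
n=4: W (go to 1, an L position)
n=5: W (go to 2, an L position)
n=6: L (sole option 3(W) is W)
n=7: W (go to 0, an L position)
n=8: W (go to 1, an L position)
n=9: W (go to 6, an L position)
n=10: L (options 7(W), 3(W) are all W)
n=11: L (options 8(W), 4(W) are all W)
n=12: L (options 9(W), 5(W) are all W)
n=13: W (go to 10, an L position)
n=14: W (go to 11, an L position)
n=15: W (go to 12, an L position)
n=16: L (options 13(W), 9(W) are all W)
n=17: W (go to 10, an L position)
n=18: W (go to 11, an L position)
n=19: W (go to 16, an L position)
n=20: L (options 17(W), 13(W) are all W)
n=21: L (options 18(W), 14(W) are all W)
n=22: L (options 19(W), 15(W) are all W)
n=23: W (go to 20, an L position)
n=24: W (go to 21, an L position)
n=25: W (go to 22, an L position)
n=26: L (options 23(W), 19(W) are all W)
n=27: W (go to 20, an L position)
n=28: W (go to 21, an L position)
n=29: W (go to 26, an L position)
L entries with 0 ≤ n ≤ 29: n = 0, 1, 2, 6, 10, 11, 12, 16, 20, 21, 22, 26; that makes 12.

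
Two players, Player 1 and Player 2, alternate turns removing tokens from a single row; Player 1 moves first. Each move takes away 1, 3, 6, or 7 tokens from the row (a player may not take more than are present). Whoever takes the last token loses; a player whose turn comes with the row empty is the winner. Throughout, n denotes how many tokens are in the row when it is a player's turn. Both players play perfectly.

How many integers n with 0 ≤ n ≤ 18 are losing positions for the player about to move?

6

Use the standard recursion: the mover wins at a terminal position; elsewhere, the mover wins exactly when some move hands the opponent an L position.
n=0: no move; the opponent has just taken the last token and therefore loses → W
n=1: only reaches 0(W), which is W → L
n=2: reaches L-position 1 → W
n=3: only reaches 2(W), 0(W), all W → L
n=4: reaches L-position 3 → W
n=5: only reaches 4(W), 2(W), all W → L
n=6: reaches L-position 5 → W
n=7: reaches L-position 1 → W
n=8: reaches L-position 5 → W
n=9: reaches L-position 3 → W
n=10: reaches L-position 3 → W
n=11: reaches L-position 5 → W
n=12: reaches L-position 5 → W
n=13: only reaches 12(W), 10(W), 7(W), 6(W), all W → L
n=14: reaches L-position 13 → W
n=15: only reaches 14(W), 12(W), 9(W), 8(W), all W → L
n=16: reaches L-position 15 → W
n=17: only reaches 16(W), 14(W), 11(W), 10(W), all W → L
n=18: reaches L-position 17 → W
L entries with 0 ≤ n ≤ 18: n = 1, 3, 5, 13, 15, 17; that makes 6.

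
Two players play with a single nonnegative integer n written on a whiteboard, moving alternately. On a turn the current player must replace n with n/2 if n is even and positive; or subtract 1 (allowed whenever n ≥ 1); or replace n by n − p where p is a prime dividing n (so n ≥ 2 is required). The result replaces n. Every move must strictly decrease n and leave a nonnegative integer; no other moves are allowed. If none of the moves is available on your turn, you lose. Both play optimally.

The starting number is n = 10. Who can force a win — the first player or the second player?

The first player wins.

Compute win/loss labels from the base case upward. A position with no move is L. Any other position is W if it can reach an L in one move, else L.
n=0: no move → L
n=1: W (go to 0, an L position)
n=2: W (go to 0, an L position)
n=3: W (go to 0, an L position)
n=4: L (options 2(W), 3(W) are all W)
n=5: W (go to 0, an L position)
n=6: W (go to 4, an L position)
n=7: W (go to 0, an L position)
n=8: W (go to 4, an L position)
n=9: L (options 6(W), 8(W) are all W)
n=10: W (go to 9, an L position)
From 10 the player to move can move to 9, reaching an L position.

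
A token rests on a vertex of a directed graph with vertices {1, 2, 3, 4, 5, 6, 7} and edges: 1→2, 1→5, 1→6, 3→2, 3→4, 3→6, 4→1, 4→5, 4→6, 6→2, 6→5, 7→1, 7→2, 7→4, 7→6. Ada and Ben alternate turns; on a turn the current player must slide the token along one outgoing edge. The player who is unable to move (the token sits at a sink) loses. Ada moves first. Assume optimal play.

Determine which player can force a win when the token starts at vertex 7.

Ada wins.

Classify positions by backward induction: terminal positions (no move available) are L. From any other position, the mover wins iff some move reaches an L.
Every edge goes from a vertex to one that appears earlier in the order 2, 5, 6, 1, 4, 7, 3, so processing vertices in that order labels each vertex after all of its successors.
2: no outgoing edge → L
5: no outgoing edge → L
6: →5(L), so W
1: →5(L), so W
4: →5(L), so W
7: →2(L), so W
3: →2(L), so W
The starting position 7 is W: Ada should move to 2, handing over an L position.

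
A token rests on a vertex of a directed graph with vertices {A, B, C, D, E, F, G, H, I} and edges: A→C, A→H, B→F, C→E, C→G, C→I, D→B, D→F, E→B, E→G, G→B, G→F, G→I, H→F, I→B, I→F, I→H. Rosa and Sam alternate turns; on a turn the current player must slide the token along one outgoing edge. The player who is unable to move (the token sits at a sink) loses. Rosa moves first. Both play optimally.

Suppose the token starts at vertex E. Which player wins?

Sam wins.

Positions with no move are L. A position that does have a move is losing for the player to move precisely when every available move leads to a winning position for the opponent. Fill in the labels:
Every edge goes from a vertex to one that appears earlier in the order F, B, H, I, D, G, E, C, A, so processing vertices in that order labels each vertex after all of its successors.
F: no outgoing edge → L
B: reaches L-position F → W
H: reaches L-position F → W
I: reaches L-position F → W
D: reaches L-position F → W
G: reaches L-position F → W
E: only reaches G(W), B(W), all W → L
C: reaches L-position E → W
A: only reaches C(W), H(W), all W → L
Every move from E reaches a W position, so the mover loses.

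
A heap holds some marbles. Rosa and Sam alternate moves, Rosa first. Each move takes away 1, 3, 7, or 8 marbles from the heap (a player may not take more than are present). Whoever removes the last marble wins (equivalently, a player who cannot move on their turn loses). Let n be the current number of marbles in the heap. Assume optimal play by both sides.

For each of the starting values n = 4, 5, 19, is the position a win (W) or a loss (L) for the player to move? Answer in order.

Classify positions by backward induction: terminal positions (no move available) are L. From any other position, the mover wins iff some move reaches an L.
n=0: no move → L
n=1: W (go to 0, an L position)
n=2: L (sole option 1(W) is W)
n=3: W (go to 2, an L position)
n=4: L (options 3(W), 1(W) are all W)
n=5: W (go to 4, an L position)
n=6: L (options 5(W), 3(W) are all W)
n=7: W (go to 6, an L position)
n=8: W (go to 0, an L position)
n=9: W (go to 6, an L position)
n=10: W (go to 2, an L position)
n=11: W (go to 4, an L position)
n=12: W (go to 4, an L position)
n=13: W (go to 6, an L position)
n=14: W (go to 6, an L position)
n=15: L (options 14(W), 12(W), 8(W), 7(W) are all W)
n=16: W (go to 15, an L position)
n=17: L (options 16(W), 14(W), 10(W), 9(W) are all W)
n=18: W (go to 17, an L position)
n=19: L (options 18(W), 16(W), 12(W), 11(W) are all W)

4: L, 5: W, 19: L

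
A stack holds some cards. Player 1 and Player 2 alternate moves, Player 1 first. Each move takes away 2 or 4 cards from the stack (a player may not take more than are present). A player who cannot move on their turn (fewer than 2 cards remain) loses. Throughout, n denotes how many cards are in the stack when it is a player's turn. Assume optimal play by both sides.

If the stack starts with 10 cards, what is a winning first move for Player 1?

Compute win/loss labels from the base case upward. A position with no move is L. Any other position is W if it can reach an L in one move, else L.
n=0: no move → L
n=1: no move → L
n=2: reaches L-position 0 → W
n=3: reaches L-position 1 → W
n=4: reaches L-position 0 → W
n=5: reaches L-position 1 → W
n=6: only reaches 4(W), 2(W), all W → L
n=7: only reaches 5(W), 3(W), all W → L
n=8: reaches L-position 6 → W
n=9: reaches L-position 7 → W
n=10: reaches L-position 6 → W
From 10, the L positions reachable in one move are: 6.

Remove 4, leaving 6.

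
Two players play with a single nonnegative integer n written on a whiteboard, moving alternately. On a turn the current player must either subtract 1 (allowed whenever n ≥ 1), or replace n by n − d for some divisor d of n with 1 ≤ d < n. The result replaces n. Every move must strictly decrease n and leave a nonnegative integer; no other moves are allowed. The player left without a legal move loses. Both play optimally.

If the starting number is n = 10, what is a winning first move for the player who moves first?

Label each position W (a win for the player to move) or L (a loss). A position with no legal move is L; any other position is W exactly when some move reaches an L, and L when every move reaches a W.
n=0: no move → L
n=1: W (go to 0, an L position)
n=2: L (sole option 1(W) is W)
n=3: W (go to 2, an L position)
n=4: W (go to 2, an L position)
n=5: L (sole option 4(W) is W)
n=6: W (go to 5, an L position)
n=7: L (sole option 6(W) is W)
n=8: W (go to 7, an L position)
n=9: L (options 6(W), 8(W) are all W)
n=10: W (go to 5, an L position)
From 10, the L positions reachable in one move are: 5, 9. Any move reaching one of these is winning.

Move to 5.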